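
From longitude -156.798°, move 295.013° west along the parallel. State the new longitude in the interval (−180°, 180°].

-91.811°

Start at -156.798°; shift −295.013° → -451.811°.
-451.811° lies outside (−180°, 180°]; add 360° → -91.811°.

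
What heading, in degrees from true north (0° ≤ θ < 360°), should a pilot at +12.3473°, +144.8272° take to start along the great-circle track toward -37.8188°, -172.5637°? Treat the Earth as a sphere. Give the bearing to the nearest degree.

144°

Δλ = -172.5637 − 144.8272 = -317.3909°; wrapped into (−180°, 180°]: 42.6091°.
θ = atan2( sin Δλ · cos φ₂ , cos φ₁ · sin φ₂ − sin φ₁ · cos φ₂ · cos Δλ )
  = atan2(0.53479, -0.72331) = 143.522° → normalised to [0°, 360°): 143.522°.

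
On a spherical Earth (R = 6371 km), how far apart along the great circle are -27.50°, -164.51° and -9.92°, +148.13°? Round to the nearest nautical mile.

2871 nmi

Δλ = 148.13 − -164.51 = 312.64°; wrapped into (−180°, 180°]: -47.36°.
Δφ = -9.92 − -27.50 = 17.58°.
a = sin²(Δφ/2) + cos φ₁ · cos φ₂ · sin²(Δλ/2) = 0.164292.
c = 2·atan2(√a, √(1−a)) = 0.83468 rad → d = 6371·c ≈ 5317.74 km ≈ 2871.35 nmi.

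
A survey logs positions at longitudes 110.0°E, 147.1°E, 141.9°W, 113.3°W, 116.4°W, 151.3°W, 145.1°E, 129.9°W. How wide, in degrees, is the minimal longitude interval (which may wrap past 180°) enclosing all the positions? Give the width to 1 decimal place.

136.7°

Sort the longitudes: -151.3°, -141.9°, -129.9°, -116.4°, -113.3°, +110.0°, +145.1°, +147.1°.
Eastward gaps between consecutive values (wrapping around): 9.4°, 12.0°, 13.5°, 3.1°, 223.3°, 35.1°, 2.0°, 61.6°.
Largest gap = 223.3° ⇒ minimal covering band is its complement: 360° − 223.3° = 136.7°.
Band runs from +110.0° eastward to -113.3°, crossing the antimeridian.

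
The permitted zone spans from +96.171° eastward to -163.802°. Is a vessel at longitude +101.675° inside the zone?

Band width going east from +96.171° to -163.802°: ((-163.802 − 96.171) mod 360) = 100.027°.
Offset of +101.675° east of the west edge: ((101.675 − 96.171) mod 360) = 5.504°.
5.504° ≤ 100.027° ⇒ inside.

Yes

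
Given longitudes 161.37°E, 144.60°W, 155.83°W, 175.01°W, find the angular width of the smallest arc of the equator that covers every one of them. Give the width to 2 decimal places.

Sort the longitudes: -175.01°, -155.83°, -144.60°, +161.37°.
Eastward gaps between consecutive values (wrapping around): 19.18°, 11.23°, 305.97°, 23.62°.
Largest gap = 305.97° ⇒ minimal covering band is its complement: 360° − 305.97° = 54.03°.
Band runs from +161.37° eastward to -144.60°, crossing the antimeridian.

54.03°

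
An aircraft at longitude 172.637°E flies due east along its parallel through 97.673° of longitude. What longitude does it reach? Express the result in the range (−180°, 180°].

89.690°W

Start at +172.637°; shift +97.673° → +270.310°.
+270.310° lies outside (−180°, 180°]; subtract 360° → -89.690°.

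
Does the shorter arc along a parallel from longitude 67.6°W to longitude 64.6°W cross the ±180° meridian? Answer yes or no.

No

Signed shortest Δλ = ((-64.6 − -67.6 + 180) mod 360) − 180 = 3.0°.
Going east by 3.0° from -67.6° reaches -64.6° without touching 180°.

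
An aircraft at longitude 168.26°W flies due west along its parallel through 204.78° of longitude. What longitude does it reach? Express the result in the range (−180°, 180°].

13.04°W

Start at -168.26°; shift −204.78° → -373.04°.
-373.04° lies outside (−180°, 180°]; add 360° → -13.04°.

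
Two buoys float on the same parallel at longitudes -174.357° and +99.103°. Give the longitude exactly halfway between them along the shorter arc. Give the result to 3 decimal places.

Signed shortest Δλ from -174.357° to +99.103° is -86.540°.
Midpoint longitude = -174.357° + (-86.540°)/2 = -174.357° − 43.270° = -217.627°.
Normalise into (−180°, 180°]: +142.373°.
(The naïve average (-174.357 + +99.103)/2 = -37.627° is on the wrong side of the globe.)

+142.373°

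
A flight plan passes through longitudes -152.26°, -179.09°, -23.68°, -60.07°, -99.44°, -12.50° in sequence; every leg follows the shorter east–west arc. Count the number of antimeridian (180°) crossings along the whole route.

Leg 1: -152.26° → -179.09°, shortest Δλ = -26.83° (west) — does not cross 180°.
Leg 2: -179.09° → -23.68°, shortest Δλ = 155.41° (east) — does not cross 180°.
Leg 3: -23.68° → -60.07°, shortest Δλ = -36.39° (west) — does not cross 180°.
Leg 4: -60.07° → -99.44°, shortest Δλ = -39.37° (west) — does not cross 180°.
Leg 5: -99.44° → -12.50°, shortest Δλ = 86.94° (east) — does not cross 180°.
Total crossings: 0.

0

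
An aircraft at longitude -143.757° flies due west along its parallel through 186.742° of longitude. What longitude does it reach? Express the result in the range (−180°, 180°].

+29.501°

Start at -143.757°; shift −186.742° → -330.499°.
-330.499° lies outside (−180°, 180°]; add 360° → +29.501°.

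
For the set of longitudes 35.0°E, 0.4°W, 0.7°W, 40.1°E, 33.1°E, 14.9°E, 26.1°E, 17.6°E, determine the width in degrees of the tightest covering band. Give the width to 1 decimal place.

40.8°

Sort the longitudes: -0.7°, -0.4°, +14.9°, +17.6°, +26.1°, +33.1°, +35.0°, +40.1°.
Eastward gaps between consecutive values (wrapping around): 0.3°, 15.3°, 2.7°, 8.5°, 7.0°, 1.9°, 5.1°, 319.2°.
Largest gap = 319.2° ⇒ minimal covering band is its complement: 360° − 319.2° = 40.8°.
Band runs from -0.7° eastward to +40.1°.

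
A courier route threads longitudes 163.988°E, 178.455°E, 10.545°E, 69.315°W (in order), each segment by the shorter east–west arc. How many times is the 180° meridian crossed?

0

Leg 1: +163.988° → +178.455°, shortest Δλ = 14.467° (east) — does not cross 180°.
Leg 2: +178.455° → +10.545°, shortest Δλ = -167.91° (west) — does not cross 180°.
Leg 3: +10.545° → -69.315°, shortest Δλ = -79.86° (west) — does not cross 180°.
Total crossings: 0.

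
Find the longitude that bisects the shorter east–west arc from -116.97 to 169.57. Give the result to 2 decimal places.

Signed shortest Δλ from -116.97° to +169.57° is -73.46°.
Midpoint longitude = -116.97° + (-73.46°)/2 = -116.97° − 36.73° = -153.70°.
(The naïve average (-116.97 + +169.57)/2 = 26.3° is on the wrong side of the globe.)

-153.70°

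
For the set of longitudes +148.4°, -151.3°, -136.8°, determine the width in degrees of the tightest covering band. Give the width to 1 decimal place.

74.8°

Sort the longitudes: -151.3°, -136.8°, +148.4°.
Eastward gaps between consecutive values (wrapping around): 14.5°, 285.2°, 60.3°.
Largest gap = 285.2° ⇒ minimal covering band is its complement: 360° − 285.2° = 74.8°.
Band runs from +148.4° eastward to -136.8°, crossing the antimeridian.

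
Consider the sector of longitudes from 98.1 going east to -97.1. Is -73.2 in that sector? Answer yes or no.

Band width going east from +98.1° to -97.1°: ((-97.1 − 98.1) mod 360) = 164.8°.
Offset of -73.2° east of the west edge: ((-73.2 − 98.1) mod 360) = 188.7°.
188.7° > 164.8° ⇒ outside.

No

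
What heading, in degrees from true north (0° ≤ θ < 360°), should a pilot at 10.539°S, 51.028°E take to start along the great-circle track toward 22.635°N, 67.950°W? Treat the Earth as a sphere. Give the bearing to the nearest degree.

Δλ = -67.950 − 51.028 = -118.978°.
θ = atan2( sin Δλ · cos φ₂ , cos φ₁ · sin φ₂ − sin φ₁ · cos φ₂ · cos Δλ )
  = atan2(-0.80742, 0.29658) = -69.831° → normalised to [0°, 360°): 290.169°.

290°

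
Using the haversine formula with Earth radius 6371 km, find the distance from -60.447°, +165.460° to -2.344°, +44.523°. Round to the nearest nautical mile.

6159 nmi

Δλ = 44.523 − 165.460 = -120.937°.
Δφ = -2.344 − -60.447 = 58.103°.
a = sin²(Δφ/2) + cos φ₁ · cos φ₂ · sin²(Δλ/2) = 0.608888.
c = 2·atan2(√a, √(1−a)) = 1.79033 rad → d = 6371·c ≈ 11406.20 km ≈ 6158.86 nmi.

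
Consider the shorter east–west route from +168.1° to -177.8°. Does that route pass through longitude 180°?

Yes

Naïve |-177.8 − 168.1| = 345.9° > 180°, so the shorter arc goes the other way round — across 180°.
Signed shortest Δλ = ((-177.8 − 168.1 + 180) mod 360) − 180 = 14.1°.
Going east by 14.1° from +168.1° passes through 180° before reaching -177.8°.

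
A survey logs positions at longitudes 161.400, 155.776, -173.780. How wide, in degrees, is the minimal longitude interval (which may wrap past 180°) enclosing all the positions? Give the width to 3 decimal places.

30.444°

Sort the longitudes: -173.780°, +155.776°, +161.400°.
Eastward gaps between consecutive values (wrapping around): 329.556°, 5.624°, 24.820°.
Largest gap = 329.556° ⇒ minimal covering band is its complement: 360° − 329.556° = 30.444°.
Band runs from +155.776° eastward to -173.780°, crossing the antimeridian.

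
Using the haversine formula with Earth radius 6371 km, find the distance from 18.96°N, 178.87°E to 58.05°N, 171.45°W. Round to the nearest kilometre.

Δλ = -171.45 − 178.87 = -350.32°; wrapped into (−180°, 180°]: 9.68°.
Δφ = 58.05 − 18.96 = 39.09°.
a = sin²(Δφ/2) + cos φ₁ · cos φ₂ · sin²(Δλ/2) = 0.115485.
c = 2·atan2(√a, √(1−a)) = 0.69347 rad → d = 6371·c ≈ 4418.11 km.

4418 km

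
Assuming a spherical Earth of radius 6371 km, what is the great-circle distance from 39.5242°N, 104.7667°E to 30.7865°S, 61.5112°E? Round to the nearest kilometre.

9004 km

Δλ = 61.5112 − 104.7667 = -43.2555°.
Δφ = -30.7865 − 39.5242 = -70.3107°.
a = sin²(Δφ/2) + cos φ₁ · cos φ₂ · sin²(Δλ/2) = 0.421560.
c = 2·atan2(√a, √(1−a)) = 1.41327 rad → d = 6371·c ≈ 9003.92 km.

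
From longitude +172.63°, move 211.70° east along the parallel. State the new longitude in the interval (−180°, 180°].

Start at +172.63°; shift +211.70° → +384.33°.
+384.33° lies outside (−180°, 180°]; subtract 360° → +24.33°.

+24.33°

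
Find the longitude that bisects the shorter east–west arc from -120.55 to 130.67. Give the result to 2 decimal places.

Signed shortest Δλ from -120.55° to +130.67° is -108.78°.
Midpoint longitude = -120.55° + (-108.78°)/2 = -120.55° − 54.39° = -174.94°.
(The naïve average (-120.55 + +130.67)/2 = 5.06° is on the wrong side of the globe.)

-174.94°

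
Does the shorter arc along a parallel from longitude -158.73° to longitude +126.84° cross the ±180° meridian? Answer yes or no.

Naïve |126.84 − -158.73| = 285.57° > 180°, so the shorter arc goes the other way round — across 180°.
Signed shortest Δλ = ((126.84 − -158.73 + 180) mod 360) − 180 = -74.43°.
Going west by 74.43° from -158.73° passes through 180° before reaching +126.84°.

Yes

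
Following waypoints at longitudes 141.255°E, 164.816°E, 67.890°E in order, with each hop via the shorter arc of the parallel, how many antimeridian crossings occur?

0

Leg 1: +141.255° → +164.816°, shortest Δλ = 23.561° (east) — does not cross 180°.
Leg 2: +164.816° → +67.890°, shortest Δλ = -96.926° (west) — does not cross 180°.
Total crossings: 0.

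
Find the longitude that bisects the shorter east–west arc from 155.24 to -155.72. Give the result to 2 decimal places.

+179.76°

Signed shortest Δλ from +155.24° to -155.72° is +49.04°.
Midpoint longitude = +155.24° + (+49.04°)/2 = +155.24° + 24.52° = +179.76°.
(The naïve average (+155.24 + -155.72)/2 = -0.24° is on the wrong side of the globe.)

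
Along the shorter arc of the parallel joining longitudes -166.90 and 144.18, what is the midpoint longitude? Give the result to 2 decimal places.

Signed shortest Δλ from -166.90° to +144.18° is -48.92°.
Midpoint longitude = -166.90° + (-48.92°)/2 = -166.90° − 24.46° = -191.36°.
Normalise into (−180°, 180°]: +168.64°.
(The naïve average (-166.90 + +144.18)/2 = -11.36° is on the wrong side of the globe.)

+168.64°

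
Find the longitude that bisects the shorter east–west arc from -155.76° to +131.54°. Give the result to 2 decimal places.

+167.89°

Signed shortest Δλ from -155.76° to +131.54° is -72.70°.
Midpoint longitude = -155.76° + (-72.70°)/2 = -155.76° − 36.35° = -192.11°.
Normalise into (−180°, 180°]: +167.89°.
(The naïve average (-155.76 + +131.54)/2 = -12.11° is on the wrong side of the globe.)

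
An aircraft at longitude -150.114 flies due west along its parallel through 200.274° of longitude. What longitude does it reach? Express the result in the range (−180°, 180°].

+9.612°

Start at -150.114°; shift −200.274° → -350.388°.
-350.388° lies outside (−180°, 180°]; add 360° → +9.612°.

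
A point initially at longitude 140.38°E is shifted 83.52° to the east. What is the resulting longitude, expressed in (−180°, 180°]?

136.10°W

Start at +140.38°; shift +83.52° → +223.90°.
+223.90° lies outside (−180°, 180°]; subtract 360° → -136.10°.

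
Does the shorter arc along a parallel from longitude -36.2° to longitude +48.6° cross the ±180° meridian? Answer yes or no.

No

Signed shortest Δλ = ((48.6 − -36.2 + 180) mod 360) − 180 = 84.8°.
Going east by 84.8° from -36.2° reaches +48.6° without touching 180°.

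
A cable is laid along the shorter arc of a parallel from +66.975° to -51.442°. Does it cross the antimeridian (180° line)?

No

Signed shortest Δλ = ((-51.442 − 66.975 + 180) mod 360) − 180 = -118.417°.
Going west by 118.417° from +66.975° reaches -51.442° without touching 180°.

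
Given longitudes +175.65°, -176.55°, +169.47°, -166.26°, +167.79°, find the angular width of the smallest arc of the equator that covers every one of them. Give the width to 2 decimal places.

25.95°

Sort the longitudes: -176.55°, -166.26°, +167.79°, +169.47°, +175.65°.
Eastward gaps between consecutive values (wrapping around): 10.29°, 334.05°, 1.68°, 6.18°, 7.80°.
Largest gap = 334.05° ⇒ minimal covering band is its complement: 360° − 334.05° = 25.95°.
Band runs from +167.79° eastward to -166.26°, crossing the antimeridian.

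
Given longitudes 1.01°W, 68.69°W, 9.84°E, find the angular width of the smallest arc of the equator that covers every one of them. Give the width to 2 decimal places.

Sort the longitudes: -68.69°, -1.01°, +9.84°.
Eastward gaps between consecutive values (wrapping around): 67.68°, 10.85°, 281.47°.
Largest gap = 281.47° ⇒ minimal covering band is its complement: 360° − 281.47° = 78.53°.
Band runs from -68.69° eastward to +9.84°.

78.53°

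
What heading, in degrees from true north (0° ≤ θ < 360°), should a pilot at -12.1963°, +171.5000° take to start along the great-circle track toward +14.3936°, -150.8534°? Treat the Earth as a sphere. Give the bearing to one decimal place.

Δλ = -150.8534 − 171.5000 = -322.3534°; wrapped into (−180°, 180°]: 37.6466°.
θ = atan2( sin Δλ · cos φ₂ , cos φ₁ · sin φ₂ − sin φ₁ · cos φ₂ · cos Δλ )
  = atan2(0.59162, 0.40500) = 55.606° → normalised to [0°, 360°): 55.606°.

55.6°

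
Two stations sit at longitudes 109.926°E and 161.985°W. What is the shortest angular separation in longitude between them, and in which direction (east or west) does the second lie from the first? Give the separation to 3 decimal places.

Raw difference: -161.985 − 109.926 = -271.911°.
Normalise into (−180°, 180°]: -271.911° + 360° = 88.089°.
Positive ⇒ the second point lies to the east; separation 88.089°.

88.089° east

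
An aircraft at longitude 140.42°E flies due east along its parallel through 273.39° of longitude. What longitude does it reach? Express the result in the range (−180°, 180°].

Start at +140.42°; shift +273.39° → +413.81°.
+413.81° lies outside (−180°, 180°]; subtract 360° → +53.81°.

53.81°E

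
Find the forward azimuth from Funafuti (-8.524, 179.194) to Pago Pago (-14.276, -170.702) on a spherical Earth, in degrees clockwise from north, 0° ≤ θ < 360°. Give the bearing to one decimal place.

Δλ = -170.702 − 179.194 = -349.896°; wrapped into (−180°, 180°]: 10.104°.
θ = atan2( sin Δλ · cos φ₂ , cos φ₁ · sin φ₂ − sin φ₁ · cos φ₂ · cos Δλ )
  = atan2(0.17002, -0.10245) = 121.073° → normalised to [0°, 360°): 121.073°.

121.1°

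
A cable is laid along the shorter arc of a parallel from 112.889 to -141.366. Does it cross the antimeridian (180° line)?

Naïve |-141.366 − 112.889| = 254.255° > 180°, so the shorter arc goes the other way round — across 180°.
Signed shortest Δλ = ((-141.366 − 112.889 + 180) mod 360) − 180 = 105.745°.
Going east by 105.745° from +112.889° passes through 180° before reaching -141.366°.

Yes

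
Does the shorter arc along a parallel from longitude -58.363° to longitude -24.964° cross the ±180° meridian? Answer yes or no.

No

Signed shortest Δλ = ((-24.964 − -58.363 + 180) mod 360) − 180 = 33.399°.
Going east by 33.399° from -58.363° reaches -24.964° without touching 180°.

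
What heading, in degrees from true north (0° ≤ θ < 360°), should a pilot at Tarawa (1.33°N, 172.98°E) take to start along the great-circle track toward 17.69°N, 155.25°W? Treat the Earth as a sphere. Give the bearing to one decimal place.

60.4°

Δλ = -155.25 − 172.98 = -328.23°; wrapped into (−180°, 180°]: 31.77°.
θ = atan2( sin Δλ · cos φ₂ , cos φ₁ · sin φ₂ − sin φ₁ · cos φ₂ · cos Δλ )
  = atan2(0.50161, 0.28498) = 60.398° → normalised to [0°, 360°): 60.398°.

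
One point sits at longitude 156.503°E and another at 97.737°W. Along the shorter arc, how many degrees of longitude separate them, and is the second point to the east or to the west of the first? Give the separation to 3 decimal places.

Raw difference: -97.737 − 156.503 = -254.24°.
Normalise into (−180°, 180°]: -254.24° + 360° = 105.76°.
Positive ⇒ the second point lies to the east; separation 105.760°.

105.760° east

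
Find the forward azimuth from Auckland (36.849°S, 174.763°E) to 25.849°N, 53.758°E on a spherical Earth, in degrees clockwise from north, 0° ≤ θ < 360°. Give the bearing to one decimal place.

275.3°

Δλ = 53.758 − 174.763 = -121.005°.
θ = atan2( sin Δλ · cos φ₂ , cos φ₁ · sin φ₂ − sin φ₁ · cos φ₂ · cos Δλ )
  = atan2(-0.77136, 0.07089) = -84.749° → normalised to [0°, 360°): 275.251°.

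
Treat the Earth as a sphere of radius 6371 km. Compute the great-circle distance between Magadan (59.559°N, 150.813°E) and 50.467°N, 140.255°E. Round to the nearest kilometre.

Δλ = 140.255 − 150.813 = -10.558°.
Δφ = 50.467 − 59.559 = -9.092°.
a = sin²(Δφ/2) + cos φ₁ · cos φ₂ · sin²(Δλ/2) = 0.009012.
c = 2·atan2(√a, √(1−a)) = 0.19015 rad → d = 6371·c ≈ 1211.44 km.

1211 km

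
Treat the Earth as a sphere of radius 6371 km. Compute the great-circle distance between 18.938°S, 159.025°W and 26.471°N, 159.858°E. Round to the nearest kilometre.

6721 km

Δλ = 159.858 − -159.025 = 318.883°; wrapped into (−180°, 180°]: -41.117°.
Δφ = 26.471 − -18.938 = 45.409°.
a = sin²(Δφ/2) + cos φ₁ · cos φ₂ · sin²(Δλ/2) = 0.253392.
c = 2·atan2(√a, √(1−a)) = 1.05501 rad → d = 6371·c ≈ 6721.48 km.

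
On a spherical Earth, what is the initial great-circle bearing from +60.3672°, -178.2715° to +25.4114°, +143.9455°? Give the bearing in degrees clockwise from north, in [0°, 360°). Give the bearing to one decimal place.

Δλ = 143.9455 − -178.2715 = 322.2170°; wrapped into (−180°, 180°]: -37.7830°.
θ = atan2( sin Δλ · cos φ₂ , cos φ₁ · sin φ₂ − sin φ₁ · cos φ₂ · cos Δλ )
  = atan2(-0.55340, -0.40833) = -126.422° → normalised to [0°, 360°): 233.578°.

233.6°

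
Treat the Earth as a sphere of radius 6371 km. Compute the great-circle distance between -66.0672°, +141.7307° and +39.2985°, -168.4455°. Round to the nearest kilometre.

Δλ = -168.4455 − 141.7307 = -310.1762°; wrapped into (−180°, 180°]: 49.8238°.
Δφ = 39.2985 − -66.0672 = 105.3657°.
a = sin²(Δφ/2) + cos φ₁ · cos φ₂ · sin²(Δλ/2) = 0.688189.
c = 2·atan2(√a, √(1−a)) = 1.95668 rad → d = 6371·c ≈ 12466.01 km.

12466 km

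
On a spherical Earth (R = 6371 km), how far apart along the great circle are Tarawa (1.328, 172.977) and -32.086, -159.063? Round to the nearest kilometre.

Δλ = -159.063 − 172.977 = -332.040°; wrapped into (−180°, 180°]: 27.960°.
Δφ = -32.086 − 1.328 = -33.414°.
a = sin²(Δφ/2) + cos φ₁ · cos φ₂ · sin²(Δλ/2) = 0.132078.
c = 2·atan2(√a, √(1−a)) = 0.74388 rad → d = 6371·c ≈ 4739.28 km.

4739 km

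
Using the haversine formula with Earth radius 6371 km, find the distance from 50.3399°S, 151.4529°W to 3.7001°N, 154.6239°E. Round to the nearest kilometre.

Δλ = 154.6239 − -151.4529 = 306.0768°; wrapped into (−180°, 180°]: -53.9232°.
Δφ = 3.7001 − -50.3399 = 54.0400°.
a = sin²(Δφ/2) + cos φ₁ · cos φ₂ · sin²(Δλ/2) = 0.337315.
c = 2·atan2(√a, √(1−a)) = 1.23939 rad → d = 6371·c ≈ 7896.17 km.

7896 km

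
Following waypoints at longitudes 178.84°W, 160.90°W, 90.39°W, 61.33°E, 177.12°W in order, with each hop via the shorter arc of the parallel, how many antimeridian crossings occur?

Leg 1: -178.84° → -160.90°, shortest Δλ = 17.94° (east) — does not cross 180°.
Leg 2: -160.90° → -90.39°, shortest Δλ = 70.51° (east) — does not cross 180°.
Leg 3: -90.39° → +61.33°, shortest Δλ = 151.72° (east) — does not cross 180°.
Leg 4: +61.33° → -177.12°, shortest Δλ = 121.55° (east) — crosses 180°.
Total crossings: 1.

1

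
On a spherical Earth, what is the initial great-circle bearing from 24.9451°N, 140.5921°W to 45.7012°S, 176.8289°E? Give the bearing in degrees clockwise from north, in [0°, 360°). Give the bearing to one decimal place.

208.6°

Δλ = 176.8289 − -140.5921 = 317.4210°; wrapped into (−180°, 180°]: -42.5790°.
θ = atan2( sin Δλ · cos φ₂ , cos φ₁ · sin φ₂ − sin φ₁ · cos φ₂ · cos Δλ )
  = atan2(-0.47254, -0.86583) = -151.376° → normalised to [0°, 360°): 208.624°.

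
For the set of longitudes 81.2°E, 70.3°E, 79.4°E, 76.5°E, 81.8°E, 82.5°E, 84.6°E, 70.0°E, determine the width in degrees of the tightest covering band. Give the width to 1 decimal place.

Sort the longitudes: +70.0°, +70.3°, +76.5°, +79.4°, +81.2°, +81.8°, +82.5°, +84.6°.
Eastward gaps between consecutive values (wrapping around): 0.3°, 6.2°, 2.9°, 1.8°, 0.6°, 0.7°, 2.1°, 345.4°.
Largest gap = 345.4° ⇒ minimal covering band is its complement: 360° − 345.4° = 14.6°.
Band runs from +70.0° eastward to +84.6°.

14.6°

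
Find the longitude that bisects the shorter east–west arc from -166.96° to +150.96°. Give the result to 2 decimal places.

Signed shortest Δλ from -166.96° to +150.96° is -42.08°.
Midpoint longitude = -166.96° + (-42.08°)/2 = -166.96° − 21.04° = -188.00°.
Normalise into (−180°, 180°]: +172.00°.
(The naïve average (-166.96 + +150.96)/2 = -8.0° is on the wrong side of the globe.)

+172.00°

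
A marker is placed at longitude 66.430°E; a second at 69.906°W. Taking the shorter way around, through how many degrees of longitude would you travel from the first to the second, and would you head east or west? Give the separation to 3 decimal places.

Raw difference: -69.906 − 66.430 = -136.336°.
Normalise into (−180°, 180°]: -136.336° stays -136.336°.
Negative ⇒ the second point lies to the west; separation 136.336°.

136.336° west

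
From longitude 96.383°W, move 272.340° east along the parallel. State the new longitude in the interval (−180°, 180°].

Start at -96.383°; shift +272.340° → +175.957°.
+175.957° already lies in (−180°, 180°].

175.957°E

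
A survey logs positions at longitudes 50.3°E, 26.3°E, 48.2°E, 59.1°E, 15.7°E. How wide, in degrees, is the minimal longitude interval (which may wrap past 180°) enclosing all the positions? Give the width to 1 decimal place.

43.4°

Sort the longitudes: +15.7°, +26.3°, +48.2°, +50.3°, +59.1°.
Eastward gaps between consecutive values (wrapping around): 10.6°, 21.9°, 2.1°, 8.8°, 316.6°.
Largest gap = 316.6° ⇒ minimal covering band is its complement: 360° − 316.6° = 43.4°.
Band runs from +15.7° eastward to +59.1°.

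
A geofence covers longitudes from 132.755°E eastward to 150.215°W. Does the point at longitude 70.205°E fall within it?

No

Band width going east from +132.755° to -150.215°: ((-150.215 − 132.755) mod 360) = 77.030°.
Offset of +70.205° east of the west edge: ((70.205 − 132.755) mod 360) = 297.450°.
297.450° > 77.030° ⇒ outside.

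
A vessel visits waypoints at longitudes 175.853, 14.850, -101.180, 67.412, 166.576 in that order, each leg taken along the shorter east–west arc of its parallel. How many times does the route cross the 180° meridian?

0

Leg 1: +175.853° → +14.850°, shortest Δλ = -161.003° (west) — does not cross 180°.
Leg 2: +14.850° → -101.180°, shortest Δλ = -116.03° (west) — does not cross 180°.
Leg 3: -101.180° → +67.412°, shortest Δλ = 168.592° (east) — does not cross 180°.
Leg 4: +67.412° → +166.576°, shortest Δλ = 99.164° (east) — does not cross 180°.
Total crossings: 0.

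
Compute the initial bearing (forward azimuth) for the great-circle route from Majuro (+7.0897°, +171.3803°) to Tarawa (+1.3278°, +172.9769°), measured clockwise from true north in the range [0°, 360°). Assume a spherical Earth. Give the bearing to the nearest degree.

Δλ = 172.9769 − 171.3803 = 1.5966°.
θ = atan2( sin Δλ · cos φ₂ , cos φ₁ · sin φ₂ − sin φ₁ · cos φ₂ · cos Δλ )
  = atan2(0.02785, -0.10035) = 164.486° → normalised to [0°, 360°): 164.486°.

164°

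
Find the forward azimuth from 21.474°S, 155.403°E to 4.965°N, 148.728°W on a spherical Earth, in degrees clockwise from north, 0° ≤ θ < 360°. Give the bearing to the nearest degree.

71°

Δλ = -148.728 − 155.403 = -304.131°; wrapped into (−180°, 180°]: 55.869°.
θ = atan2( sin Δλ · cos φ₂ , cos φ₁ · sin φ₂ − sin φ₁ · cos φ₂ · cos Δλ )
  = atan2(0.82465, 0.28517) = 70.924° → normalised to [0°, 360°): 70.924°.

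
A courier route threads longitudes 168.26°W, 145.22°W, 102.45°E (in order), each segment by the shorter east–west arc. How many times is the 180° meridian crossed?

Leg 1: -168.26° → -145.22°, shortest Δλ = 23.04° (east) — does not cross 180°.
Leg 2: -145.22° → +102.45°, shortest Δλ = -112.33° (west) — crosses 180°.
Total crossings: 1.

1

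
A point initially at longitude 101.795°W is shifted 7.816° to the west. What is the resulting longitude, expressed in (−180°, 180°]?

Start at -101.795°; shift −7.816° → -109.611°.
-109.611° already lies in (−180°, 180°].

109.611°W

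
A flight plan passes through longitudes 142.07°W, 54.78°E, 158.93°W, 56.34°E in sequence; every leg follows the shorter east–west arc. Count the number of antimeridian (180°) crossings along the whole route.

Leg 1: -142.07° → +54.78°, shortest Δλ = -163.15° (west) — crosses 180°.
Leg 2: +54.78° → -158.93°, shortest Δλ = 146.29° (east) — crosses 180°.
Leg 3: -158.93° → +56.34°, shortest Δλ = -144.73° (west) — crosses 180°.
Total crossings: 3.

3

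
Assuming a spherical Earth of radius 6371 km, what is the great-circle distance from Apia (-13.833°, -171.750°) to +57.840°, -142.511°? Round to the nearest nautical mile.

Δλ = -142.511 − -171.750 = 29.239°.
Δφ = 57.840 − -13.833 = 71.673°.
a = sin²(Δφ/2) + cos φ₁ · cos φ₂ · sin²(Δλ/2) = 0.375706.
c = 2·atan2(√a, √(1−a)) = 1.31957 rad → d = 6371·c ≈ 8407.01 km ≈ 4539.42 nmi.

4539 nmi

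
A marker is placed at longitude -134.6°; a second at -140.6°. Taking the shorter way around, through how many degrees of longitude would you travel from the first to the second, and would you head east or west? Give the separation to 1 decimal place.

6.0° west

Raw difference: -140.6 − -134.6 = -6.0°.
Normalise into (−180°, 180°]: -6.0° stays -6.0°.
Negative ⇒ the second point lies to the west; separation 6.0°.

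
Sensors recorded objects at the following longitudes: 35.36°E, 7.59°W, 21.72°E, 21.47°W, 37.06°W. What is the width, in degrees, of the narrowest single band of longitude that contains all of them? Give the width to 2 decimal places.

Sort the longitudes: -37.06°, -21.47°, -7.59°, +21.72°, +35.36°.
Eastward gaps between consecutive values (wrapping around): 15.59°, 13.88°, 29.31°, 13.64°, 287.58°.
Largest gap = 287.58° ⇒ minimal covering band is its complement: 360° − 287.58° = 72.42°.
Band runs from -37.06° eastward to +35.36°.

72.42°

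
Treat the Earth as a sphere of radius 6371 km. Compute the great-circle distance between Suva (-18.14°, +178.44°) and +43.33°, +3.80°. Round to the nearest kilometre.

17169 km

Δλ = 3.80 − 178.44 = -174.64°.
Δφ = 43.33 − -18.14 = 61.47°.
a = sin²(Δφ/2) + cos φ₁ · cos φ₂ · sin²(Δλ/2) = 0.950939.
c = 2·atan2(√a, √(1−a)) = 2.69490 rad → d = 6371·c ≈ 17169.18 km.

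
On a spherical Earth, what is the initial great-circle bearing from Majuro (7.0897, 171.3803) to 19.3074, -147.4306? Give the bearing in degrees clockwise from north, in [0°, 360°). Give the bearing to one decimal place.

68.8°

Δλ = -147.4306 − 171.3803 = -318.8109°; wrapped into (−180°, 180°]: 41.1891°.
θ = atan2( sin Δλ · cos φ₂ , cos φ₁ · sin φ₂ − sin φ₁ · cos φ₂ · cos Δλ )
  = atan2(0.62151, 0.24045) = 68.849° → normalised to [0°, 360°): 68.849°.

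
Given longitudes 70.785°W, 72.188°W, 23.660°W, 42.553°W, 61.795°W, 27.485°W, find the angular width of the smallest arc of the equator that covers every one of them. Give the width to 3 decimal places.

Sort the longitudes: -72.188°, -70.785°, -61.795°, -42.553°, -27.485°, -23.660°.
Eastward gaps between consecutive values (wrapping around): 1.403°, 8.990°, 19.242°, 15.068°, 3.825°, 311.472°.
Largest gap = 311.472° ⇒ minimal covering band is its complement: 360° − 311.472° = 48.528°.
Band runs from -72.188° eastward to -23.660°.

48.528°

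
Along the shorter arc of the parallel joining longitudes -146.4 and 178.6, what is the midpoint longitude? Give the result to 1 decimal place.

-163.9°

Signed shortest Δλ from -146.4° to +178.6° is -35.0°.
Midpoint longitude = -146.4° + (-35.0°)/2 = -146.4° − 17.5° = -163.9°.
(The naïve average (-146.4 + +178.6)/2 = 16.1° is on the wrong side of the globe.)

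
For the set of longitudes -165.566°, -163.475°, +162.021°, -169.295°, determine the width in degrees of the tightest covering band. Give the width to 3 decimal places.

Sort the longitudes: -169.295°, -165.566°, -163.475°, +162.021°.
Eastward gaps between consecutive values (wrapping around): 3.729°, 2.091°, 325.496°, 28.684°.
Largest gap = 325.496° ⇒ minimal covering band is its complement: 360° − 325.496° = 34.504°.
Band runs from +162.021° eastward to -163.475°, crossing the antimeridian.

34.504°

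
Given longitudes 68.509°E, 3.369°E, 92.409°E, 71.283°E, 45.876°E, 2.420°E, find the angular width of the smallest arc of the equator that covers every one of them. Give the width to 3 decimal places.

89.989°

Sort the longitudes: +2.420°, +3.369°, +45.876°, +68.509°, +71.283°, +92.409°.
Eastward gaps between consecutive values (wrapping around): 0.949°, 42.507°, 22.633°, 2.774°, 21.126°, 270.011°.
Largest gap = 270.011° ⇒ minimal covering band is its complement: 360° − 270.011° = 89.989°.
Band runs from +2.420° eastward to +92.409°.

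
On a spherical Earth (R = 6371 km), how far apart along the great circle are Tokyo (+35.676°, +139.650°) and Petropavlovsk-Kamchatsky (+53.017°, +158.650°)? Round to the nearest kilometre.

2434 km

Δλ = 158.650 − 139.650 = 19.000°.
Δφ = 53.017 − 35.676 = 17.341°.
a = sin²(Δφ/2) + cos φ₁ · cos φ₂ · sin²(Δλ/2) = 0.036038.
c = 2·atan2(√a, √(1−a)) = 0.38199 rad → d = 6371·c ≈ 2433.67 km.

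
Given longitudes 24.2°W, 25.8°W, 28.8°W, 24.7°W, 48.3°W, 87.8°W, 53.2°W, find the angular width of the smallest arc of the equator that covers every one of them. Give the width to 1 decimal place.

Sort the longitudes: -87.8°, -53.2°, -48.3°, -28.8°, -25.8°, -24.7°, -24.2°.
Eastward gaps between consecutive values (wrapping around): 34.6°, 4.9°, 19.5°, 3.0°, 1.1°, 0.5°, 296.4°.
Largest gap = 296.4° ⇒ minimal covering band is its complement: 360° − 296.4° = 63.6°.
Band runs from -87.8° eastward to -24.2°.

63.6°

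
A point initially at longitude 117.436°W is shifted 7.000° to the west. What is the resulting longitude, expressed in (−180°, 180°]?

Start at -117.436°; shift −7.000° → -124.436°.
-124.436° already lies in (−180°, 180°].

124.436°W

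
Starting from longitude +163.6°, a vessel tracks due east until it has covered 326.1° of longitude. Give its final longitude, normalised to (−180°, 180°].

+129.7°

Start at +163.6°; shift +326.1° → +489.7°.
+489.7° lies outside (−180°, 180°]; subtract 360° → +129.7°.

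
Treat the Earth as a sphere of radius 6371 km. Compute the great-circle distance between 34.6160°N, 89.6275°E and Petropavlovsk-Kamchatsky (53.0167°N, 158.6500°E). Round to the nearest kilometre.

5657 km

Δλ = 158.6500 − 89.6275 = 69.0225°.
Δφ = 53.0167 − 34.6160 = 18.4007°.
a = sin²(Δφ/2) + cos φ₁ · cos φ₂ · sin²(Δλ/2) = 0.184487.
c = 2·atan2(√a, √(1−a)) = 0.88792 rad → d = 6371·c ≈ 5656.95 km.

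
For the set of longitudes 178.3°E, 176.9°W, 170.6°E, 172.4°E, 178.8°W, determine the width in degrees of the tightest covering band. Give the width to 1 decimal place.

Sort the longitudes: -178.8°, -176.9°, +170.6°, +172.4°, +178.3°.
Eastward gaps between consecutive values (wrapping around): 1.9°, 347.5°, 1.8°, 5.9°, 2.9°.
Largest gap = 347.5° ⇒ minimal covering band is its complement: 360° − 347.5° = 12.5°.
Band runs from +170.6° eastward to -176.9°, crossing the antimeridian.

12.5°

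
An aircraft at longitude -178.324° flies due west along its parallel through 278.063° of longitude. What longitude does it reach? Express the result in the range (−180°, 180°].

Start at -178.324°; shift −278.063° → -456.387°.
-456.387° lies outside (−180°, 180°]; add 360° → -96.387°.

-96.387°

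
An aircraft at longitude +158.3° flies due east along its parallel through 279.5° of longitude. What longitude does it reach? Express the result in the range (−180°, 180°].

+77.8°

Start at +158.3°; shift +279.5° → +437.8°.
+437.8° lies outside (−180°, 180°]; subtract 360° → +77.8°.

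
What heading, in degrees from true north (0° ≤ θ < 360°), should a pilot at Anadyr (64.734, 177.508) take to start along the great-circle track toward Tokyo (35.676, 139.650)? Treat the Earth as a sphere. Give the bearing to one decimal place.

Δλ = 139.650 − 177.508 = -37.858°.
θ = atan2( sin Δλ · cos φ₂ , cos φ₁ · sin φ₂ − sin φ₁ · cos φ₂ · cos Δλ )
  = atan2(-0.49853, -0.33108) = -123.589° → normalised to [0°, 360°): 236.411°.

236.4°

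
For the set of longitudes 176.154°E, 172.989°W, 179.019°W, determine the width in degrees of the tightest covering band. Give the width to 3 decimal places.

Sort the longitudes: -179.019°, -172.989°, +176.154°.
Eastward gaps between consecutive values (wrapping around): 6.030°, 349.143°, 4.827°.
Largest gap = 349.143° ⇒ minimal covering band is its complement: 360° − 349.143° = 10.857°.
Band runs from +176.154° eastward to -172.989°, crossing the antimeridian.

10.857°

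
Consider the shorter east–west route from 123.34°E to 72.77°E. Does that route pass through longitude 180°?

No

Signed shortest Δλ = ((72.77 − 123.34 + 180) mod 360) − 180 = -50.57°.
Going west by 50.57° from +123.34° reaches +72.77° without touching 180°.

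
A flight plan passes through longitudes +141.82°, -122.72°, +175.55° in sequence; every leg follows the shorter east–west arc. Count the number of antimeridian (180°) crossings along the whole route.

2

Leg 1: +141.82° → -122.72°, shortest Δλ = 95.46° (east) — crosses 180°.
Leg 2: -122.72° → +175.55°, shortest Δλ = -61.73° (west) — crosses 180°.
Total crossings: 2.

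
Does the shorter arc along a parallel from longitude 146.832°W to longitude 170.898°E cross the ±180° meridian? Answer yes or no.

Naïve |170.898 − -146.832| = 317.73° > 180°, so the shorter arc goes the other way round — across 180°.
Signed shortest Δλ = ((170.898 − -146.832 + 180) mod 360) − 180 = -42.27°.
Going west by 42.27° from -146.832° passes through 180° before reaching +170.898°.

Yes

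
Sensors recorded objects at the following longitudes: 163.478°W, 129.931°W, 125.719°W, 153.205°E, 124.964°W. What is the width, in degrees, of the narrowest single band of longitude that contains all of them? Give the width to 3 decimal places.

Sort the longitudes: -163.478°, -129.931°, -125.719°, -124.964°, +153.205°.
Eastward gaps between consecutive values (wrapping around): 33.547°, 4.212°, 0.755°, 278.169°, 43.317°.
Largest gap = 278.169° ⇒ minimal covering band is its complement: 360° − 278.169° = 81.831°.
Band runs from +153.205° eastward to -124.964°, crossing the antimeridian.

81.831°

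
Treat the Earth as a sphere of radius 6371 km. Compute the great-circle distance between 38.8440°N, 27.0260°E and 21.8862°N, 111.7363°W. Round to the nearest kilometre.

12013 km

Δλ = -111.7363 − 27.0260 = -138.7623°.
Δφ = 21.8862 − 38.8440 = -16.9578°.
a = sin²(Δφ/2) + cos φ₁ · cos φ₂ · sin²(Δλ/2) = 0.654837.
c = 2·atan2(√a, √(1−a)) = 1.88565 rad → d = 6371·c ≈ 12013.46 km.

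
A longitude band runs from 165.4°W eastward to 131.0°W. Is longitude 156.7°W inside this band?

Yes

Band width going east from -165.4° to -131.0°: ((-131.0 − -165.4) mod 360) = 34.4°.
Offset of -156.7° east of the west edge: ((-156.7 − -165.4) mod 360) = 8.7°.
8.7° ≤ 34.4° ⇒ inside.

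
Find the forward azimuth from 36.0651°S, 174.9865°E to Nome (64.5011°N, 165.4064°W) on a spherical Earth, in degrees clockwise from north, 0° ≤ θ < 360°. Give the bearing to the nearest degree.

Δλ = -165.4064 − 174.9865 = -340.3929°; wrapped into (−180°, 180°]: 19.6071°.
θ = atan2( sin Δλ · cos φ₂ , cos φ₁ · sin φ₂ − sin φ₁ · cos φ₂ · cos Δλ )
  = atan2(0.14446, 0.96835) = 8.485° → normalised to [0°, 360°): 8.485°.

8°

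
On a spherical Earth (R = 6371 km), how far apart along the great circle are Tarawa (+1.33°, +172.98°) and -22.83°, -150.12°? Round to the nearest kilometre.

Δλ = -150.12 − 172.98 = -323.10°; wrapped into (−180°, 180°]: 36.90°.
Δφ = -22.83 − 1.33 = -24.16°.
a = sin²(Δφ/2) + cos φ₁ · cos φ₂ · sin²(Δλ/2) = 0.136083.
c = 2·atan2(√a, √(1−a)) = 0.75564 rad → d = 6371·c ≈ 4814.18 km.

4814 km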